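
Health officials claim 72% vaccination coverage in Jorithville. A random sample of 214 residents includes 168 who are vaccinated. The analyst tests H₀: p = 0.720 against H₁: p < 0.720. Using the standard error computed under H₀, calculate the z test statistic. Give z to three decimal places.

p̂ = 168/214 = 0.785047.
Standard error under H₀: √(0.72×0.28/214) = 0.030693.
z = (0.785047 − 0.72)/0.030693 = 0.065047/0.030693 = 2.119.
p-value = P(Z < 2.119) ≈ 0.9830.

z = 2.119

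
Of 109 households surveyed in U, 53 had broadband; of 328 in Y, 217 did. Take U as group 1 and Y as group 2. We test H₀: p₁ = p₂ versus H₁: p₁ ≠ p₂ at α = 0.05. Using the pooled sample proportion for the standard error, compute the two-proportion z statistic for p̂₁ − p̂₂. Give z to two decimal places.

p̂₁ = 53/109 = 0.48624, p̂₂ = 217/328 = 0.66159.
Pooled p̂ = (53+217)/(109+328) = 270/437 = 0.61785.
SE = √(0.236112 × 0.0122231) = 0.05372.
z = (0.48624 − 0.66159)/0.05372 = -0.17535/0.05372 = -3.26.
Two-sided p-value ≈ 2·Φ(−3.264) = 0.0011. With α = 0.05, reject H₀.

z = -3.26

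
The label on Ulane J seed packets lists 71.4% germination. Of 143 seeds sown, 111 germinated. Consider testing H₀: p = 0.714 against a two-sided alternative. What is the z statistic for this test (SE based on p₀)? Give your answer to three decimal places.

p̂ = 111/143 ≈ 0.776224.
Standard error under H₀: √(0.714×0.286/143) = 0.037789.
z = (0.776224 − 0.714)/0.037789 = 0.062224/0.037789 = 1.647.
Two-sided p-value ≈ 2·Φ(−1.647) = 0.0996.

z = 1.647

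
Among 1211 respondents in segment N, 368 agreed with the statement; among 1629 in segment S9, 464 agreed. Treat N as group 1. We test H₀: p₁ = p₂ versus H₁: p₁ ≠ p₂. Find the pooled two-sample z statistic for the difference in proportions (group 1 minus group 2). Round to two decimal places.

p̂₁ = 368/1211 ≈ 0.3039, p̂₂ = 464/1629 ≈ 0.2848.
Pooled p̂ = (368+464)/(1211+1629) = 832/2840 = 0.2930.
SE = √(0.207134 × 0.00143964) = 0.0173.
z = (0.3039 − 0.2848)/0.0173 = 0.0191/0.0173 = 1.10.
Two-sided p-value ≈ 2·Φ(−1.103) = 0.2701.

z = 1.10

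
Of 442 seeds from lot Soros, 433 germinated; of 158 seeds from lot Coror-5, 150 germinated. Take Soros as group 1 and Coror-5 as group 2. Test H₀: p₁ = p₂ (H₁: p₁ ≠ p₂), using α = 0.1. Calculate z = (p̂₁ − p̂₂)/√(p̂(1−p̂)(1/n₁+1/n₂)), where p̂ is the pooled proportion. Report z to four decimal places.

p̂₁ = 433/442 ≈ 0.9796380, p̂₂ = 150/158 ≈ 0.9493671.
Pooled p̂ = (433+150)/(442+158) = 583/600 = 0.9716667.
SE = √(p̂(1−p̂)(1/n₁+1/n₂)) = √(0.9716667·0.0283333·0.00859156) = √(0.00023653) = 0.0153795.
z = (0.9796380 − 0.9493671)/0.0153795 = 0.0302709/0.0153795 = 1.9683.
Two-sided p-value ≈ 2·Φ(−1.968) = 0.0490, so at α = 0.1 we reject H₀.

z = 1.9683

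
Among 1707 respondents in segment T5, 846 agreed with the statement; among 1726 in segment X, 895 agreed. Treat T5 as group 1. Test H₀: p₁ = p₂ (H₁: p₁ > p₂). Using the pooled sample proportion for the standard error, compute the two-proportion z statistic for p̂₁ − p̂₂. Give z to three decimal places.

p̂₁ = 846/1707 = 0.495606, p̂₂ = 895/1726 = 0.518540.
Pooled p̂ = (846+895)/(1707+1726) = 1741/3433 = 0.507137.
SE = √(0.249949 × 0.0011652) = 0.017066.
z = (0.495606 − 0.518540)/0.017066 = -0.022934/0.017066 = -1.344.
p-value = P(Z > -1.344) ≈ 0.9105.

z = -1.344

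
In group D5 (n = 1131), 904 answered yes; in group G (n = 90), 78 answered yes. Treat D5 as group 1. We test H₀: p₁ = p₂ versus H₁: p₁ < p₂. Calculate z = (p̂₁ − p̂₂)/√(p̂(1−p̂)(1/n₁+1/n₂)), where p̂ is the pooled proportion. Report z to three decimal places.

p̂₁ = 904/1131 = 0.79929, p̂₂ = 78/90 = 0.86667.
Pooled p̂ = (904+78)/(1131+90) = 982/1221 = 0.80426.
SE = √(0.157427 × 0.0119953) = 0.04346.
z = (0.79929 − 0.86667)/0.04346 = -0.06738/0.04346 = -1.550.

z = -1.550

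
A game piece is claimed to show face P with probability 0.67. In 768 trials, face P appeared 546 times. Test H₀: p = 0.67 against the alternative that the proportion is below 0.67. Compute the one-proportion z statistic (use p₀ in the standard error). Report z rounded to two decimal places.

z = 2.41

p̂ = 546/768 = 0.7109.
Under H₀, SE = √(0.67·0.33/768) = √(0.000287891) = 0.0170.
z = (0.7109 − 0.67)/0.0170 = 0.0409/0.0170 = 2.41.
p-value = P(Z < 2.413) ≈ 0.9921.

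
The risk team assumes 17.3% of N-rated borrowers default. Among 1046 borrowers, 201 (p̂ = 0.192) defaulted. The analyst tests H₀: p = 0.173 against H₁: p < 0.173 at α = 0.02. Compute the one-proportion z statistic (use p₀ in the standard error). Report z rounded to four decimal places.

p̂ = 201/1046 ≈ 0.1921606.
Under H₀, SE = √(0.173·0.827/1046) = √(0.000136779) = 0.0116953.
z = (0.1921606 − 0.173)/0.0116953 = 0.0191606/0.0116953 = 1.6383.
p-value = P(Z < 1.638) ≈ 0.9493. With α = 0.02, fail to reject H₀.

z = 1.6383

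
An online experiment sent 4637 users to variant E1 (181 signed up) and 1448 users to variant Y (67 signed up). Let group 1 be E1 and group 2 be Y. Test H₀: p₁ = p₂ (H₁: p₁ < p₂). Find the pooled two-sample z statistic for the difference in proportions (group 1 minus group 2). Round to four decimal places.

p̂₁ = 181/4637 = 0.0390339, p̂₂ = 67/1448 = 0.0462707.
Pooled p̂ = (181+67)/(4637+1448) = 248/6085 = 0.0407560.
SE = √(p̂(1−p̂)(1/n₁+1/n₂)) = √(0.0407560·0.9592440·0.000906264) = √(3.54303e-05) = 0.0059523.
z = (0.0390339 − 0.0462707)/0.0059523 = -0.0072368/0.0059523 = -1.2158.

z = -1.2158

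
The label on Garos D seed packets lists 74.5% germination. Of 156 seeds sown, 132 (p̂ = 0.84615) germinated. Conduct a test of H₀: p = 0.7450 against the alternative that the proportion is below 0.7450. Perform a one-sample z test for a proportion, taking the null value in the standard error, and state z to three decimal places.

z = 2.899

p̂ = 132/156 = 0.846154.
Standard error under H₀: √(0.745×0.255/156) = 0.034897.
z = (0.846154 − 0.745)/0.034897 = 0.101154/0.034897 = 2.899.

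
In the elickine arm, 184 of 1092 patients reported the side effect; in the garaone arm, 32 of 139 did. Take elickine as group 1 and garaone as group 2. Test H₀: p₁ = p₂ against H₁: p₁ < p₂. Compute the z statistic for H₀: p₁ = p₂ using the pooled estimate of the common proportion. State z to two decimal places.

z = -1.80

p̂₁ = 184/1092 = 0.1685, p̂₂ = 32/139 = 0.2302.
Pooled p̂ = (184+32)/(1092+139) = 216/1231 = 0.1755.
SE = √(0.144678 × 0.00811) = 0.0343.
z = (0.1685 − 0.2302)/0.0343 = -0.0617/0.0343 = -1.80.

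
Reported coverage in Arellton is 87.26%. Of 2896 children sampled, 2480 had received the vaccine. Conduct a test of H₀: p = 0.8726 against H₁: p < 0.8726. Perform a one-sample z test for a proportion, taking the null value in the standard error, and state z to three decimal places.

p̂ = 2480/2896 = 0.856354.
SE = √(p₀(1−p₀)/n) = √(0.11117/2896) = 0.006196.
z = (0.856354 − 0.8726)/0.006196 = -0.016246/0.006196 = -2.622.
p-value = P(Z < -2.622) ≈ 0.0044.

z = -2.622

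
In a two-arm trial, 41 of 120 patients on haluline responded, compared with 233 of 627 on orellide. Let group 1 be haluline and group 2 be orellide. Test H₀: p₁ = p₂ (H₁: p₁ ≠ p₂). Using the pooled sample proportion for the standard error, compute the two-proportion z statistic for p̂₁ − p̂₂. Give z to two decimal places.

z = -0.62

p̂₁ = 41/120 ≈ 0.3417, p̂₂ = 233/627 ≈ 0.3716.
Pooled p̂ = (41+233)/(120+627) = 274/747 = 0.3668.
SE = √(0.232258 × 0.00992823) = 0.0480.
z = (0.3417 − 0.3716)/0.0480 = -0.0299/0.0480 = -0.62.
p-value = 2·P(Z > 0.624) ≈ 0.5329.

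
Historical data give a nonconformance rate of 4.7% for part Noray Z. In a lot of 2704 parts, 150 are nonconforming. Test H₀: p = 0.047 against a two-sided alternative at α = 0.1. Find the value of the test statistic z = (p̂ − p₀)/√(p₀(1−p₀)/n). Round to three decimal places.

z = 2.082

p̂ = 150/2704 = 0.055473.
Standard error under H₀: √(0.047×0.953/2704) = 0.004070.
z = (0.055473 − 0.047)/0.004070 = 0.008473/0.004070 = 2.082.
p-value = 2·P(Z > 2.082) ≈ 0.0373; since p < α = 0.1, reject H₀.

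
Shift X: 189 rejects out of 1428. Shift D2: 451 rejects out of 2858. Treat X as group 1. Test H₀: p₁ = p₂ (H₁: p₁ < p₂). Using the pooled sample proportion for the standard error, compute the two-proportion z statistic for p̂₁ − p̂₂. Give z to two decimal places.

z = -2.20

p̂₁ = 189/1428 ≈ 0.13235, p̂₂ = 451/2858 ≈ 0.15780.
Pooled p̂ = (189+451)/(1428+2858) = 640/4286 = 0.14932.
SE = √(0.127026 × 0.00105018) = 0.01155.
z = (0.13235 − 0.15780)/0.01155 = -0.02545/0.01155 = -2.20.
p-value = P(Z < -2.203) ≈ 0.0138.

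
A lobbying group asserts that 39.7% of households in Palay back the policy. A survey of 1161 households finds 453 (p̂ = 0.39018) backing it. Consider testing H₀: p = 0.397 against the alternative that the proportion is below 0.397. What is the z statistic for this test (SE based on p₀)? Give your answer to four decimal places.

z = -0.4749

p̂ = 453/1161 ≈ 0.390181.
Under H₀, SE = √(0.397·0.603/1161) = √(0.000206194) = 0.014359.
z = (0.390181 − 0.397)/0.014359 = -0.006819/0.014359 = -0.4749.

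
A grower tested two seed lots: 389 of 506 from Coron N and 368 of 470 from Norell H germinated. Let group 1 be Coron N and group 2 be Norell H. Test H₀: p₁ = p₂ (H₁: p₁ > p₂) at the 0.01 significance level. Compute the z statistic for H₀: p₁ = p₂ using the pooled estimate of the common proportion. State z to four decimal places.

p̂₁ = 389/506 ≈ 0.768775, p̂₂ = 368/470 ≈ 0.782979.
Pooled p̂ = (389+368)/(506+470) = 757/976 = 0.775615.
SE = √(p̂(1−p̂)(1/n₁+1/n₂)) = √(0.775615·0.224385·0.00410394) = √(0.000714236) = 0.026725.
z = (0.768775 − 0.782979)/0.026725 = -0.014204/0.026725 = -0.5315.
p-value = P(Z > -0.531) ≈ 0.7025. With α = 0.01, fail to reject H₀.

z = -0.5315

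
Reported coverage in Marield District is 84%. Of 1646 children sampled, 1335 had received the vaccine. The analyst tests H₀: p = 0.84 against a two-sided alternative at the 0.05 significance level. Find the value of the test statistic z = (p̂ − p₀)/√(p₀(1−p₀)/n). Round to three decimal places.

p̂ = 1335/1646 ≈ 0.811057.
Standard error under H₀: √(0.84×0.16/1646) = 0.009036.
z = (0.811057 − 0.84)/0.009036 = -0.028943/0.009036 = -3.203.
p-value = 2·P(Z > 3.203) ≈ 0.0014. With α = 0.05, reject H₀.

z = -3.203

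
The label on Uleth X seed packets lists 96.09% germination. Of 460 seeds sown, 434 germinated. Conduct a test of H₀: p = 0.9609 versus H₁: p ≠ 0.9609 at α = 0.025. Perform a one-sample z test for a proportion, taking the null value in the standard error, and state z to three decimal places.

z = -1.928

p̂ = 434/460 ≈ 0.943478.
SE = √(p₀(1−p₀)/n) = √(0.037571/460) = 0.009038.
z = (0.943478 − 0.9609)/0.009038 = -0.017422/0.009038 = -1.928.
p-value = 2·P(Z > 1.928) ≈ 0.0539, so at α = 0.025 we fail to reject H₀.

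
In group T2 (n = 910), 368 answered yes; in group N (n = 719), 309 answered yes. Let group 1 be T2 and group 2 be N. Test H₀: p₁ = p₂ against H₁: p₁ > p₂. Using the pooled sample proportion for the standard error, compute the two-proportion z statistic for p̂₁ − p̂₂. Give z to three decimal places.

p̂₁ = 368/910 ≈ 0.404396, p̂₂ = 309/719 ≈ 0.429764.
Pooled p̂ = (368+309)/(910+719) = 677/1629 = 0.415592.
SE = √(0.242875 × 0.00248972) = 0.024590.
z = (0.404396 − 0.429764)/0.024590 = -0.025368/0.024590 = -1.032.

z = -1.032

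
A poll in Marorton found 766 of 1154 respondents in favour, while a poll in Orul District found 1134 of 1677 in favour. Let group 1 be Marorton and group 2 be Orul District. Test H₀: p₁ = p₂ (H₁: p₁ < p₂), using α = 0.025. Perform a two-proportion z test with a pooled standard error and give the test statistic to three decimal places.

p̂₁ = 766/1154 = 0.66378, p̂₂ = 1134/1677 = 0.67621.
Pooled p̂ = (766+1134)/(1154+1677) = 1900/2831 = 0.67114.
SE = √(p̂(1−p̂)(1/n₁+1/n₂)) = √(0.67114·0.32886·0.00146285) = √(0.000322868) = 0.01797.
z = (0.66378 − 0.67621)/0.01797 = -0.01243/0.01797 = -0.692.
p-value = P(Z < -0.692) ≈ 0.2446. With α = 0.025, fail to reject H₀.

z = -0.692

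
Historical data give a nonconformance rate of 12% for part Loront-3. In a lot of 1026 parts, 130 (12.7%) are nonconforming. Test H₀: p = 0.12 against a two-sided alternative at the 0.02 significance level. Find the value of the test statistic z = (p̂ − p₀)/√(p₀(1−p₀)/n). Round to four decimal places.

p̂ = 130/1026 = 0.126706.
Under H₀, SE = √(0.12·0.88/1026) = √(0.000102924) = 0.010145.
z = (0.126706 − 0.12)/0.010145 = 0.006706/0.010145 = 0.6610.
p-value = 2·P(Z > 0.661) ≈ 0.5086; since p > α = 0.02, fail to reject H₀.

z = 0.6610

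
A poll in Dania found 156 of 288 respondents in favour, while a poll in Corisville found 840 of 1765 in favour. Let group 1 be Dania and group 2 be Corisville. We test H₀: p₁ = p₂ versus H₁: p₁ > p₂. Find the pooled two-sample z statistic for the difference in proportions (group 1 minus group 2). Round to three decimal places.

z = 2.070

p̂₁ = 156/288 ≈ 0.54167, p̂₂ = 840/1765 ≈ 0.47592.
Pooled p̂ = (156+840)/(288+1765) = 996/2053 = 0.48514.
SE = √(p̂(1−p̂)(1/n₁+1/n₂)) = √(0.48514·0.51486·0.00403879) = √(0.00100881) = 0.03176.
z = (0.54167 − 0.47592)/0.03176 = 0.06575/0.03176 = 2.070.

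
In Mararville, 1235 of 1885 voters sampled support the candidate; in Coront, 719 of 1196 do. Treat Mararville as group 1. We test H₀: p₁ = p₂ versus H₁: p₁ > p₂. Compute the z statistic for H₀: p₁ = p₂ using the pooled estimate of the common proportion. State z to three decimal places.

z = 3.033

p̂₁ = 1235/1885 = 0.655172, p̂₂ = 719/1196 = 0.601171.
Pooled p̂ = (1235+719)/(1885+1196) = 1954/3081 = 0.634210.
SE = √(0.231988 × 0.00136662) = 0.017806.
z = (0.655172 − 0.601171)/0.017806 = 0.054001/0.017806 = 3.033.
p-value = P(Z > 3.033) ≈ 0.0012.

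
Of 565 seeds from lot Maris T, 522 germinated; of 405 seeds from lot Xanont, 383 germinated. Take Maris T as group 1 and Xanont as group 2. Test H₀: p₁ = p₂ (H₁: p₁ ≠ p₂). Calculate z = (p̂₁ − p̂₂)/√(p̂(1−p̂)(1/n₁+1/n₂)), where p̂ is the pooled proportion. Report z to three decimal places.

z = -1.338

p̂₁ = 522/565 ≈ 0.92389, p̂₂ = 383/405 ≈ 0.94568.
Pooled p̂ = (522+383)/(565+405) = 905/970 = 0.93299.
SE = √(p̂(1−p̂)(1/n₁+1/n₂)) = √(0.93299·0.06701·0.00423905) = √(0.000265025) = 0.01628.
z = (0.92389 − 0.94568)/0.01628 = -0.02179/0.01628 = -1.338.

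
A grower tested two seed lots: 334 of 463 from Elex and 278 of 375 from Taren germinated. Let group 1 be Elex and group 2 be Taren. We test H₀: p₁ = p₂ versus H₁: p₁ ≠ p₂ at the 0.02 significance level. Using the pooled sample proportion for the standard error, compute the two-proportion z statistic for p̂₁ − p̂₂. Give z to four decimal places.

p̂₁ = 334/463 = 0.721382, p̂₂ = 278/375 = 0.741333.
Pooled p̂ = (334+278)/(463+375) = 612/838 = 0.730310.
SE = √(0.196957 × 0.00482649) = 0.030832.
z = (0.721382 − 0.741333)/0.030832 = -0.019951/0.030832 = -0.6471.
Two-sided p-value ≈ 2·Φ(−0.647) = 0.5176; since p > α = 0.02, fail to reject H₀.

z = -0.6471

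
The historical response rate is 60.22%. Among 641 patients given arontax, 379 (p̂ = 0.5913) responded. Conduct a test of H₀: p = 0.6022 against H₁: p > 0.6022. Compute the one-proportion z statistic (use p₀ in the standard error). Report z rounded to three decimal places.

p̂ = 379/641 ≈ 0.59126.
SE = √(p₀(1−p₀)/n) = √(0.23956/641) = 0.01933.
z = (0.59126 − 0.6022)/0.01933 = -0.01094/0.01933 = -0.566.
p-value = P(Z > -0.566) ≈ 0.7142.

z = -0.566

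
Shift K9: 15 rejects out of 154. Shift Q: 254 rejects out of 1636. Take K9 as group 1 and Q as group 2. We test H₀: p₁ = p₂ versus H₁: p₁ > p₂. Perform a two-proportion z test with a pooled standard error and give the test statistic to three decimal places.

z = -1.921

p̂₁ = 15/154 = 0.09740, p̂₂ = 254/1636 = 0.15526.
Pooled p̂ = (15+254)/(154+1636) = 269/1790 = 0.15028.
SE = √(p̂(1−p̂)(1/n₁+1/n₂)) = √(0.15028·0.84972·0.00710475) = √(0.000907245) = 0.03012.
z = (0.09740 − 0.15526)/0.03012 = -0.05786/0.03012 = -1.921.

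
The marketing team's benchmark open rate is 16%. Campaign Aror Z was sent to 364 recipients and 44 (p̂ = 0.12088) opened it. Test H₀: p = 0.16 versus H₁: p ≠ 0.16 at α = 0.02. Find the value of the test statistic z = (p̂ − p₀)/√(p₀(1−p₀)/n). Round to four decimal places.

z = -2.0359

p̂ = 44/364 = 0.1208791.
SE = √(p₀(1−p₀)/n) = √(0.1344/364) = 0.0192154.
z = (0.1208791 − 0.16)/0.0192154 = -0.0391209/0.0192154 = -2.0359.
p-value = 2·P(Z > 2.036) ≈ 0.0418. With α = 0.02, fail to reject H₀.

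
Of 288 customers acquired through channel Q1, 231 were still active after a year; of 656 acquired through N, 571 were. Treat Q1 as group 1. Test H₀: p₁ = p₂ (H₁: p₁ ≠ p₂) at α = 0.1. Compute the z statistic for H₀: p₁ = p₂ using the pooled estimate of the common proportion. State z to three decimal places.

z = -2.705

p̂₁ = 231/288 ≈ 0.80208, p̂₂ = 571/656 ≈ 0.87043.
Pooled p̂ = (231+571)/(288+656) = 802/944 = 0.84958.
SE = √(p̂(1−p̂)(1/n₁+1/n₂)) = √(0.84958·0.15042·0.00499661) = √(0.000638549) = 0.02527.
z = (0.80208 − 0.87043)/0.02527 = -0.06835/0.02527 = -2.705.
Two-sided p-value ≈ 2·Φ(−2.705) = 0.0068; since p < α = 0.1, reject H₀.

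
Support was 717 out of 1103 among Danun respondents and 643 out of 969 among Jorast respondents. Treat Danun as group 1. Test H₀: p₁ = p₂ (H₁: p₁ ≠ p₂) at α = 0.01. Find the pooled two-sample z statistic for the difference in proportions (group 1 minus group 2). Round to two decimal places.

p̂₁ = 717/1103 = 0.6500, p̂₂ = 643/969 = 0.6636.
Pooled p̂ = (717+643)/(1103+969) = 1360/2072 = 0.6564.
SE = √(p̂(1−p̂)(1/n₁+1/n₂)) = √(0.6564·0.3436·0.00193861) = √(0.00043725) = 0.0209.
z = (0.6500 − 0.6636)/0.0209 = -0.0136/0.0209 = -0.65.
p-value = 2·P(Z > 0.647) ≈ 0.5177; since p > α = 0.01, fail to reject H₀.

z = -0.65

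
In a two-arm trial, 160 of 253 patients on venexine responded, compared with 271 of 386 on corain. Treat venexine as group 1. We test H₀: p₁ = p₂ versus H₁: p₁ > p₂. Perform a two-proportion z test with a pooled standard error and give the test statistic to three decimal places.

p̂₁ = 160/253 = 0.63241, p̂₂ = 271/386 = 0.70207.
Pooled p̂ = (160+271)/(253+386) = 431/639 = 0.67449.
SE = √(p̂(1−p̂)(1/n₁+1/n₂)) = √(0.67449·0.32551·0.00654324) = √(0.00143659) = 0.03790.
z = (0.63241 − 0.70207)/0.03790 = -0.06966/0.03790 = -1.838.
p-value = P(Z > -1.838) ≈ 0.9670.

z = -1.838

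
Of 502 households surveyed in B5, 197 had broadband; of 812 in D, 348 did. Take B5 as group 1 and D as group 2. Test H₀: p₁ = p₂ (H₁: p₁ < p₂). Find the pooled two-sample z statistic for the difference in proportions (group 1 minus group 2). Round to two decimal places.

z = -1.29

p̂₁ = 197/502 = 0.3924, p̂₂ = 348/812 = 0.4286.
Pooled p̂ = (197+348)/(502+812) = 545/1314 = 0.4148.
SE = √(0.242735 × 0.00322356) = 0.0280.
z = (0.3924 − 0.4286)/0.0280 = -0.0362/0.0280 = -1.29.
p-value = P(Z < -1.292) ≈ 0.0982.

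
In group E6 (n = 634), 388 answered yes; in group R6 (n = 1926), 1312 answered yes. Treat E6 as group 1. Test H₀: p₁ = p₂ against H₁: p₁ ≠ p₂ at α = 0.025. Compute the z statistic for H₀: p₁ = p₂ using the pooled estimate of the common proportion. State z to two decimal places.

p̂₁ = 388/634 ≈ 0.6120, p̂₂ = 1312/1926 ≈ 0.6812.
Pooled p̂ = (388+1312)/(634+1926) = 1700/2560 = 0.6641.
SE = √(p̂(1−p̂)(1/n₁+1/n₂)) = √(0.6641·0.3359·0.0020965) = √(0.000467694) = 0.0216.
z = (0.6120 − 0.6812)/0.0216 = -0.0692/0.0216 = -3.20.
p-value = 2·P(Z > 3.201) ≈ 0.0014. With α = 0.025, reject H₀.

z = -3.20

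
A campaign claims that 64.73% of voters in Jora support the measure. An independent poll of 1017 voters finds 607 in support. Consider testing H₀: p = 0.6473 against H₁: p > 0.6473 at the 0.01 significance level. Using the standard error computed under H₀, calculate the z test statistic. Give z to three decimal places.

z = -3.367

p̂ = 607/1017 ≈ 0.596853.
Under H₀, SE = √(0.6473·0.3527/1017) = √(0.000224486) = 0.014983.
z = (0.596853 − 0.6473)/0.014983 = -0.050447/0.014983 = -3.367.
p-value = P(Z > -3.367) ≈ 0.9996; since p > α = 0.01, fail to reject H₀.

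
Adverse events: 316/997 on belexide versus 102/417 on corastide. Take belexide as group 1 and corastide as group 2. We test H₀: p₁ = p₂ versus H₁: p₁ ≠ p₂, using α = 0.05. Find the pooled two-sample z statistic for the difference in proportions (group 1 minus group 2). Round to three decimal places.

z = 2.719

p̂₁ = 316/997 ≈ 0.31695, p̂₂ = 102/417 ≈ 0.24460.
Pooled p̂ = (316+102)/(997+417) = 418/1414 = 0.29562.
SE = √(0.208227 × 0.00340109) = 0.02661.
z = (0.31695 − 0.24460)/0.02661 = 0.07235/0.02661 = 2.719.
p-value = 2·P(Z > 2.719) ≈ 0.0066. With α = 0.05, reject H₀.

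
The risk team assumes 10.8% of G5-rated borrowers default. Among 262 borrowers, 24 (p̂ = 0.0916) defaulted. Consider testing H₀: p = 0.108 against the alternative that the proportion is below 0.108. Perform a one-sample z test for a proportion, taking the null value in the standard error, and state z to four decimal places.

p̂ = 24/262 ≈ 0.091603.
Standard error under H₀: √(0.108×0.892/262) = 0.019175.
z = (0.091603 − 0.108)/0.019175 = -0.016397/0.019175 = -0.8551.

z = -0.8551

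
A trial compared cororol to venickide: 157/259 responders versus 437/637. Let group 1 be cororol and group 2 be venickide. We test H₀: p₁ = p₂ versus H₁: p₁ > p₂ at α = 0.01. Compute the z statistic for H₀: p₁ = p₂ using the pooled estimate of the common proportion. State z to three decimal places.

p̂₁ = 157/259 ≈ 0.60618, p̂₂ = 437/637 ≈ 0.68603.
Pooled p̂ = (157+437)/(259+637) = 594/896 = 0.66295.
SE = √(0.223448 × 0.00543086) = 0.03484.
z = (0.60618 − 0.68603)/0.03484 = -0.07985/0.03484 = -2.292.
p-value = P(Z > -2.292) ≈ 0.9891; since p > α = 0.01, fail to reject H₀.

z = -2.292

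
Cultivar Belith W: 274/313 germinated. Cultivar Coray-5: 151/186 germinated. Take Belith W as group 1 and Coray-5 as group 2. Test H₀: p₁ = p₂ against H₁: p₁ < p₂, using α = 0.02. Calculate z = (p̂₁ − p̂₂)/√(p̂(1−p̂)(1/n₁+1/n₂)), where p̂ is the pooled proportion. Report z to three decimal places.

p̂₁ = 274/313 ≈ 0.87540, p̂₂ = 151/186 ≈ 0.81183.
Pooled p̂ = (274+151)/(313+186) = 425/499 = 0.85170.
SE = √(0.126305 × 0.00857123) = 0.03290.
z = (0.87540 − 0.81183)/0.03290 = 0.06357/0.03290 = 1.932.
p-value = P(Z < 1.932) ≈ 0.9733. With α = 0.02, fail to reject H₀.

z = 1.932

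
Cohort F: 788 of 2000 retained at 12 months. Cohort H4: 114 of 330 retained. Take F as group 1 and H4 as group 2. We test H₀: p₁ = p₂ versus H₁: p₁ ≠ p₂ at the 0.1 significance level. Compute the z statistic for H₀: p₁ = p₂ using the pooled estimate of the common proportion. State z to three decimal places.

z = 1.677

p̂₁ = 788/2000 ≈ 0.394000, p̂₂ = 114/330 ≈ 0.345455.
Pooled p̂ = (788+114)/(2000+330) = 902/2330 = 0.387124.
SE = √(p̂(1−p̂)(1/n₁+1/n₂)) = √(0.387124·0.612876·0.0035303) = √(0.000837597) = 0.028941.
z = (0.394000 − 0.345455)/0.028941 = 0.048545/0.028941 = 1.677.
Two-sided p-value ≈ 2·Φ(−1.677) = 0.0935. With α = 0.1, reject H₀.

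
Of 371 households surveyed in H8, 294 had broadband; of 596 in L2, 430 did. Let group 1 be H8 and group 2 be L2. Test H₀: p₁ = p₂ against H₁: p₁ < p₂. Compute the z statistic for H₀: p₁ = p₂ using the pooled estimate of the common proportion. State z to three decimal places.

p̂₁ = 294/371 ≈ 0.792453, p̂₂ = 430/596 ≈ 0.721477.
Pooled p̂ = (294+430)/(371+596) = 724/967 = 0.748707.
SE = √(p̂(1−p̂)(1/n₁+1/n₂)) = √(0.748707·0.251293·0.00437327) = √(0.000822807) = 0.028685.
z = (0.792453 − 0.721477)/0.028685 = 0.070976/0.028685 = 2.474.
p-value = P(Z < 2.474) ≈ 0.9933.

z = 2.474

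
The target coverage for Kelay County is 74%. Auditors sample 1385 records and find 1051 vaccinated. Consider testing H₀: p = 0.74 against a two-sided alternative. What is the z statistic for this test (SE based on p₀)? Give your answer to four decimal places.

z = 1.5989

p̂ = 1051/1385 ≈ 0.758845.
Standard error under H₀: √(0.74×0.26/1385) = 0.011786.
z = (0.758845 − 0.74)/0.011786 = 0.018845/0.011786 = 1.5989.
p-value = 2·P(Z > 1.599) ≈ 0.1098.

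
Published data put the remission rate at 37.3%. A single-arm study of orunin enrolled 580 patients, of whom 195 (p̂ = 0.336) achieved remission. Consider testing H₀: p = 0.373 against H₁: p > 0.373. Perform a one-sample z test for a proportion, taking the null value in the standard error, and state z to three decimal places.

z = -1.832

p̂ = 195/580 ≈ 0.33621.
Under H₀, SE = √(0.373·0.627/580) = √(0.000403226) = 0.02008.
z = (0.33621 − 0.373)/0.02008 = -0.03679/0.02008 = -1.832.
p-value = P(Z > -1.832) ≈ 0.9665.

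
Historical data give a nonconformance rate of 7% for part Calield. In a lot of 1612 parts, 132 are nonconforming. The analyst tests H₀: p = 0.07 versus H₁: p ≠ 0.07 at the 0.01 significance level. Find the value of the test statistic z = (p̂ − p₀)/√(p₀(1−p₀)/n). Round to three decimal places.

z = 1.870

p̂ = 132/1612 ≈ 0.081886.
SE = √(p₀(1−p₀)/n) = √(0.0651/1612) = 0.006355.
z = (0.081886 − 0.07)/0.006355 = 0.011886/0.006355 = 1.870.
Two-sided p-value ≈ 2·Φ(−1.870) = 0.0614, so at α = 0.01 we fail to reject H₀.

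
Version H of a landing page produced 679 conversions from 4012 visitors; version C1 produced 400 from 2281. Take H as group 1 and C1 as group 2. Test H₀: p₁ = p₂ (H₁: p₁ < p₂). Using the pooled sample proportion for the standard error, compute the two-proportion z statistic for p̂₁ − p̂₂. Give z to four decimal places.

z = -0.6191

p̂₁ = 679/4012 ≈ 0.1692423, p̂₂ = 400/2281 ≈ 0.1753617.
Pooled p̂ = (679+400)/(4012+2281) = 1079/6293 = 0.1714604.
SE = √(p̂(1−p̂)(1/n₁+1/n₂)) = √(0.1714604·0.8285396·0.000687656) = √(9.76896e-05) = 0.0098838.
z = (0.1692423 − 0.1753617)/0.0098838 = -0.0061194/0.0098838 = -0.6191.
p-value = P(Z < -0.619) ≈ 0.2679.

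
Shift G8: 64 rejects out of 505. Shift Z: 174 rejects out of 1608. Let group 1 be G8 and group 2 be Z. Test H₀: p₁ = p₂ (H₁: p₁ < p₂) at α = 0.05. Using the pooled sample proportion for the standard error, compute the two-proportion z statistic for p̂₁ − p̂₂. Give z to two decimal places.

p̂₁ = 64/505 ≈ 0.1267, p̂₂ = 174/1608 ≈ 0.1082.
Pooled p̂ = (64+174)/(505+1608) = 238/2113 = 0.1126.
SE = √(0.0999492 × 0.00260209) = 0.0161.
z = (0.1267 − 0.1082)/0.0161 = 0.0185/0.0161 = 1.15.
p-value = P(Z < 1.149) ≈ 0.8746. With α = 0.05, fail to reject H₀.

z = 1.15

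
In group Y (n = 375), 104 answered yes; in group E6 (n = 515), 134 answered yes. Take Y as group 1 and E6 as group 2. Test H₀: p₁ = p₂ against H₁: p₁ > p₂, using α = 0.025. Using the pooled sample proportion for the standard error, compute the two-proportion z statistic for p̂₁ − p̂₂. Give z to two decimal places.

z = 0.57

p̂₁ = 104/375 = 0.2773, p̂₂ = 134/515 = 0.2602.
Pooled p̂ = (104+134)/(375+515) = 238/890 = 0.2674.
SE = √(p̂(1−p̂)(1/n₁+1/n₂)) = √(0.2674·0.7326·0.00460841) = √(0.000902809) = 0.0300.
z = (0.2773 − 0.2602)/0.0300 = 0.0171/0.0300 = 0.57.
p-value = P(Z > 0.570) ≈ 0.2842. With α = 0.025, fail to reject H₀.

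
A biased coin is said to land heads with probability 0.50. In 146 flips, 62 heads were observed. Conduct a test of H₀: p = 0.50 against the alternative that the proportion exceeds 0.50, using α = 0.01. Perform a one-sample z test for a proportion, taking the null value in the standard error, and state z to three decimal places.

p̂ = 62/146 ≈ 0.42466.
Under H₀, SE = √(0.5·0.5/146) = √(0.00171233) = 0.04138.
z = (0.42466 − 0.5)/0.04138 = -0.07534/0.04138 = -1.821.
p-value = P(Z > -1.821) ≈ 0.9657, so at α = 0.01 we fail to reject H₀.

z = -1.821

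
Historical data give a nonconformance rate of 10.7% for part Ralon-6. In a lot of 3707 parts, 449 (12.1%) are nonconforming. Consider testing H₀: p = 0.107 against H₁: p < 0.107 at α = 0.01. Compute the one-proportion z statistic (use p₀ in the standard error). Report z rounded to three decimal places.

p̂ = 449/3707 = 0.121122.
Standard error under H₀: √(0.107×0.893/3707) = 0.005077.
z = (0.121122 − 0.107)/0.005077 = 0.014122/0.005077 = 2.782.
p-value = P(Z < 2.782) ≈ 0.9973, so at α = 0.01 we fail to reject H₀.

z = 2.782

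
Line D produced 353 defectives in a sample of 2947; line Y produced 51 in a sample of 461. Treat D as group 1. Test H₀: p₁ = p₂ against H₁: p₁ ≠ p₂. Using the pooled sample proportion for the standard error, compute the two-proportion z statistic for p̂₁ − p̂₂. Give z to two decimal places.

p̂₁ = 353/2947 ≈ 0.1198, p̂₂ = 51/461 ≈ 0.1106.
Pooled p̂ = (353+51)/(2947+461) = 404/3408 = 0.1185.
SE = √(p̂(1−p̂)(1/n₁+1/n₂)) = √(0.1185·0.8815·0.00250853) = √(0.00026212) = 0.0162.
z = (0.1198 − 0.1106)/0.0162 = 0.0092/0.0162 = 0.57.

z = 0.57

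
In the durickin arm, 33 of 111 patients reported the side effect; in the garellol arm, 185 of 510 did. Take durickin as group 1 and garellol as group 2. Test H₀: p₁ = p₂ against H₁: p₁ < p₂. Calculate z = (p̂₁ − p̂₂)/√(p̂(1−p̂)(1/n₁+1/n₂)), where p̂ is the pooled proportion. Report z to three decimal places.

z = -1.309

p̂₁ = 33/111 = 0.29730, p̂₂ = 185/510 = 0.36275.
Pooled p̂ = (33+185)/(111+510) = 218/621 = 0.35105.
SE = √(0.227813 × 0.0109698) = 0.04999.
z = (0.29730 − 0.36275)/0.04999 = -0.06545/0.04999 = -1.309.
p-value = P(Z < -1.309) ≈ 0.0952.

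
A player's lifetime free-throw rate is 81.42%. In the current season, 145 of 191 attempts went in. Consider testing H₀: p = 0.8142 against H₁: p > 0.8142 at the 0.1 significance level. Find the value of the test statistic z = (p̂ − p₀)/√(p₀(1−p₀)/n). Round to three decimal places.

p̂ = 145/191 = 0.75916.
Standard error under H₀: √(0.8142×0.1858/191) = 0.02814.
z = (0.75916 − 0.8142)/0.02814 = -0.05504/0.02814 = -1.956.
p-value = P(Z > -1.956) ≈ 0.9747. With α = 0.1, fail to reject H₀.

z = -1.956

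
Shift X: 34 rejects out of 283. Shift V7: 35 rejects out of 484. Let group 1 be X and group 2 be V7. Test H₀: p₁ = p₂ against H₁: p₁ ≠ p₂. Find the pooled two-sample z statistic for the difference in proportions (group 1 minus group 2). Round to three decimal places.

z = 2.234

p̂₁ = 34/283 ≈ 0.12014, p̂₂ = 35/484 ≈ 0.07231.
Pooled p̂ = (34+35)/(283+484) = 69/767 = 0.08996.
SE = √(p̂(1−p̂)(1/n₁+1/n₂)) = √(0.08996·0.91004·0.00559968) = √(0.000458435) = 0.02141.
z = (0.12014 − 0.07231)/0.02141 = 0.04783/0.02141 = 2.234.
Two-sided p-value ≈ 2·Φ(−2.234) = 0.0255.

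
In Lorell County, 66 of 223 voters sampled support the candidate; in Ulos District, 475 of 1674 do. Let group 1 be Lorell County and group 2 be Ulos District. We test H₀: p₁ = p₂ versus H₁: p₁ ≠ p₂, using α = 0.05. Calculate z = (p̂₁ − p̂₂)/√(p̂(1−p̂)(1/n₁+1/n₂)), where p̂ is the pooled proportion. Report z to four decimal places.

p̂₁ = 66/223 ≈ 0.2959641, p̂₂ = 475/1674 ≈ 0.2837515.
Pooled p̂ = (66+475)/(223+1674) = 541/1897 = 0.2851871.
SE = √(p̂(1−p̂)(1/n₁+1/n₂)) = √(0.2851871·0.7148129·0.00508168) = √(0.00103593) = 0.0321858.
z = (0.2959641 − 0.2837515)/0.0321858 = 0.0122126/0.0321858 = 0.3794.
p-value = 2·P(Z > 0.379) ≈ 0.7044; since p > α = 0.05, fail to reject H₀.

z = 0.3794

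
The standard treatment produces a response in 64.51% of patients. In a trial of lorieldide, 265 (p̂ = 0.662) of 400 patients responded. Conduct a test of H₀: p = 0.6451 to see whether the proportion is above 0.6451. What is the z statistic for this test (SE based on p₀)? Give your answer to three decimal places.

z = 0.727

p̂ = 265/400 = 0.66250.
Standard error under H₀: √(0.6451×0.3549/400) = 0.02392.
z = (0.66250 − 0.6451)/0.02392 = 0.01740/0.02392 = 0.727.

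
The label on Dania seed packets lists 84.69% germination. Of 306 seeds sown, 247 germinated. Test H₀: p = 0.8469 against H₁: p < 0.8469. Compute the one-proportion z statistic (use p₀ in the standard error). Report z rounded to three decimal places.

p̂ = 247/306 ≈ 0.807190.
SE = √(p₀(1−p₀)/n) = √(0.12966/306) = 0.020585.
z = (0.807190 − 0.8469)/0.020585 = -0.039710/0.020585 = -1.929.
p-value = P(Z < -1.929) ≈ 0.0269.

z = -1.929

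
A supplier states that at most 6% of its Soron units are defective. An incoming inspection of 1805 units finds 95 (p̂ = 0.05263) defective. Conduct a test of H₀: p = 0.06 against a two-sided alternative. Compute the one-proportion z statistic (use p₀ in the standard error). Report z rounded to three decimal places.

z = -1.318

p̂ = 95/1805 ≈ 0.05263.
SE = √(p₀(1−p₀)/n) = √(0.0564/1805) = 0.00559.
z = (0.05263 − 0.06)/0.00559 = -0.00737/0.00559 = -1.318.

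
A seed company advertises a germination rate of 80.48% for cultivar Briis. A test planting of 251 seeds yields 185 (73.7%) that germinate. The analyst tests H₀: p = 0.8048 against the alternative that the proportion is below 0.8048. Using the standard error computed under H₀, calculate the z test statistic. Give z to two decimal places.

p̂ = 185/251 = 0.7371.
Under H₀, SE = √(0.8048·0.1952/251) = √(0.000625884) = 0.0250.
z = (0.7371 − 0.8048)/0.0250 = -0.0677/0.0250 = -2.71.

z = -2.71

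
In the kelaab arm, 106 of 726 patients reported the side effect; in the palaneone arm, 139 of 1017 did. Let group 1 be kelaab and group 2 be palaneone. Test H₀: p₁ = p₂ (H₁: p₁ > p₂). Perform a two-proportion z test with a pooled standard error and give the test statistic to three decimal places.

p̂₁ = 106/726 ≈ 0.14601, p̂₂ = 139/1017 ≈ 0.13668.
Pooled p̂ = (106+139)/(726+1017) = 245/1743 = 0.14056.
SE = √(p̂(1−p̂)(1/n₁+1/n₂)) = √(0.14056·0.85944·0.00236069) = √(0.000285183) = 0.01689.
z = (0.14601 − 0.13668)/0.01689 = 0.00933/0.01689 = 0.552.

z = 0.552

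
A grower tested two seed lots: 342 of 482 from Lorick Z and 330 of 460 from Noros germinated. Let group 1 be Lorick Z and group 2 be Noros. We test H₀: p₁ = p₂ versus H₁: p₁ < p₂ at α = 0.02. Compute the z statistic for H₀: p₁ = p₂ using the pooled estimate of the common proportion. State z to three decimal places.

z = -0.266

p̂₁ = 342/482 = 0.70954, p̂₂ = 330/460 = 0.71739.
Pooled p̂ = (342+330)/(482+460) = 672/942 = 0.71338.
SE = √(p̂(1−p̂)(1/n₁+1/n₂)) = √(0.71338·0.28662·0.0042486) = √(0.000868715) = 0.02947.
z = (0.70954 − 0.71739)/0.02947 = -0.00785/0.02947 = -0.266.
p-value = P(Z < -0.266) ≈ 0.3950. With α = 0.02, fail to reject H₀.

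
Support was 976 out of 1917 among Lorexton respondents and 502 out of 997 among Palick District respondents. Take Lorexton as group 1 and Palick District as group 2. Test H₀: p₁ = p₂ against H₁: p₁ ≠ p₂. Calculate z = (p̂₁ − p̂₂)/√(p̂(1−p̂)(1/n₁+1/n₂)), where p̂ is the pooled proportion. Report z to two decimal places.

p̂₁ = 976/1917 = 0.5091, p̂₂ = 502/997 = 0.5035.
Pooled p̂ = (976+502)/(1917+997) = 1478/2914 = 0.5072.
SE = √(p̂(1−p̂)(1/n₁+1/n₂)) = √(0.5072·0.4928·0.00152466) = √(0.000381085) = 0.0195.
z = (0.5091 − 0.5035)/0.0195 = 0.0056/0.0195 = 0.29.
p-value = 2·P(Z > 0.288) ≈ 0.7735.

z = 0.29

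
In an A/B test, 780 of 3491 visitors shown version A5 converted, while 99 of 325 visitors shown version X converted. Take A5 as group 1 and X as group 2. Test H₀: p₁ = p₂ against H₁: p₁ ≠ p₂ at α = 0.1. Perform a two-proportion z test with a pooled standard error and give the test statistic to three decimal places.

p̂₁ = 780/3491 ≈ 0.22343, p̂₂ = 99/325 ≈ 0.30462.
Pooled p̂ = (780+99)/(3491+325) = 879/3816 = 0.23035.
SE = √(p̂(1−p̂)(1/n₁+1/n₂)) = √(0.23035·0.76965·0.00336337) = √(0.000596281) = 0.02442.
z = (0.22343 − 0.30462)/0.02442 = -0.08119/0.02442 = -3.325.
Two-sided p-value ≈ 2·Φ(−3.325) = 0.0009; since p < α = 0.1, reject H₀.

z = -3.325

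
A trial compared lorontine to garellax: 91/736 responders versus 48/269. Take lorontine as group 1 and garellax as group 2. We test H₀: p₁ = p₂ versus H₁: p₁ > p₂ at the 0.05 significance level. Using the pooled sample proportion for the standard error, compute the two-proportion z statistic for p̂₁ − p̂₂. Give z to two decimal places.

z = -2.23

p̂₁ = 91/736 = 0.1236, p̂₂ = 48/269 = 0.1784.
Pooled p̂ = (91+48)/(736+269) = 139/1005 = 0.1383.
SE = √(0.119179 × 0.00507617) = 0.0246.
z = (0.1236 − 0.1784)/0.0246 = -0.0548/0.0246 = -2.23.
p-value = P(Z > -2.228) ≈ 0.9871. With α = 0.05, fail to reject H₀.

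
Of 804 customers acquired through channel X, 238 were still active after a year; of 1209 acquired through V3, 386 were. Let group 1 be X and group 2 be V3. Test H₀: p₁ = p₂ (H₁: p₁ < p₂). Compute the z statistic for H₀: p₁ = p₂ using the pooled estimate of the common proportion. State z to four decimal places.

z = -1.1048

p̂₁ = 238/804 = 0.296020, p̂₂ = 386/1209 = 0.319272.
Pooled p̂ = (238+386)/(804+1209) = 624/2013 = 0.309985.
SE = √(p̂(1−p̂)(1/n₁+1/n₂)) = √(0.309985·0.690015·0.00207091) = √(0.000442956) = 0.021047.
z = (0.296020 − 0.319272)/0.021047 = -0.023252/0.021047 = -1.1048.
p-value = P(Z < -1.105) ≈ 0.1346.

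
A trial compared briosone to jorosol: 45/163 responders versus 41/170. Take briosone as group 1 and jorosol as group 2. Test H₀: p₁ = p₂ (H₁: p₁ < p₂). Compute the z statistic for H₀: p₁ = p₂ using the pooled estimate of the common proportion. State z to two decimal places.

p̂₁ = 45/163 = 0.2761, p̂₂ = 41/170 = 0.2412.
Pooled p̂ = (45+41)/(163+170) = 86/333 = 0.2583.
SE = √(0.191561 × 0.0120173) = 0.0480.
z = (0.2761 − 0.2412)/0.0480 = 0.0349/0.0480 = 0.73.
p-value = P(Z < 0.727) ≈ 0.7665.

z = 0.73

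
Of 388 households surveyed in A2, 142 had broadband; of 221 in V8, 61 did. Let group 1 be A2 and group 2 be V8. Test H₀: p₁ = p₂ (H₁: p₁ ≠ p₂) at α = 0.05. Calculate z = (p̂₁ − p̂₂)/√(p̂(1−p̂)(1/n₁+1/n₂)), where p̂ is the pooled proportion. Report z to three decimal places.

z = 2.264

p̂₁ = 142/388 = 0.36598, p̂₂ = 61/221 = 0.27602.
Pooled p̂ = (142+61)/(388+221) = 203/609 = 0.33333.
SE = √(0.222222 × 0.00710221) = 0.03973.
z = (0.36598 − 0.27602)/0.03973 = 0.08996/0.03973 = 2.264.
Two-sided p-value ≈ 2·Φ(−2.264) = 0.0235, so at α = 0.05 we reject H₀.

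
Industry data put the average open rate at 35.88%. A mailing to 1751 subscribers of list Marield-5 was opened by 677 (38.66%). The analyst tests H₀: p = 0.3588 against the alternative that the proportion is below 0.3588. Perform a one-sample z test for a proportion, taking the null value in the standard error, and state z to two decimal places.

z = 2.43

p̂ = 677/1751 = 0.38664.
Standard error under H₀: √(0.3588×0.6412/1751) = 0.01146.
z = (0.38664 − 0.3588)/0.01146 = 0.02784/0.01146 = 2.43.
p-value = P(Z < 2.428) ≈ 0.9924.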